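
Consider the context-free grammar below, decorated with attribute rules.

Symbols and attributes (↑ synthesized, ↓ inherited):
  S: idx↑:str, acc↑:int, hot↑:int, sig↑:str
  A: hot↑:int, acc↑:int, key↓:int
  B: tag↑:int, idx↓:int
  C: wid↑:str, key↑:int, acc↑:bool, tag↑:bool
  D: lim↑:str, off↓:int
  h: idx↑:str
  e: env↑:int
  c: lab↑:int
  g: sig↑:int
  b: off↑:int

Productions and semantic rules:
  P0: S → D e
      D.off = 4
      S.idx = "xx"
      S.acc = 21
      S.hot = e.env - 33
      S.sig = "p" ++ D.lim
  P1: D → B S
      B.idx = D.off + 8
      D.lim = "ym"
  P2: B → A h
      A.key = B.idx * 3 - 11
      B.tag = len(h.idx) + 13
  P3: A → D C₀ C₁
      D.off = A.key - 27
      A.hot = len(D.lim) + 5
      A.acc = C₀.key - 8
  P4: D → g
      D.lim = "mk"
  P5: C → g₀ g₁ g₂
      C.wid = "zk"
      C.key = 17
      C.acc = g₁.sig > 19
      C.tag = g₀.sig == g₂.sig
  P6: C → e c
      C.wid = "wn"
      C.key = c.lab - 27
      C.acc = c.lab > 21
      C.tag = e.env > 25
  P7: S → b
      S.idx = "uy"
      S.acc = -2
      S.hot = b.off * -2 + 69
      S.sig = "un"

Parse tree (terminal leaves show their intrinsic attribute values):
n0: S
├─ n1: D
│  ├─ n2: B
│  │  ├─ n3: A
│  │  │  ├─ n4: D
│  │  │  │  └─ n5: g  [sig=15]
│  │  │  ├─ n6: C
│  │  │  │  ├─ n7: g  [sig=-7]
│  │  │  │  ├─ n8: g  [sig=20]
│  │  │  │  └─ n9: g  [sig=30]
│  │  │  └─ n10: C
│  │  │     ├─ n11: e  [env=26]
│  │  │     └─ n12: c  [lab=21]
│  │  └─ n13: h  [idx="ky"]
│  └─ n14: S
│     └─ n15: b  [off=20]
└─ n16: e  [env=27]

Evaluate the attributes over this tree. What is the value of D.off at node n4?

1. n1.off = 4  [4]
2. n2.idx = 12  [D.off + 8]
3. n3.key = 25  [B.idx * 3 - 11]
4. n4.off = -2  [A.key - 27]
5. n5.sig = 15  [terminal]
6. n4.lim = "mk"  ["mk"]
7. n7.sig = -7  [terminal]
8. n8.sig = 20  [terminal]
9. n9.sig = 30  [terminal]
10. n6.wid = "zk"  ["zk"]
11. n6.key = 17  [17]
12. n6.acc = true  [g₁.sig > 19]
13. n6.tag = false  [g₀.sig == g₂.sig]
14. n11.env = 26  [terminal]
15. n12.lab = 21  [terminal]
16. n10.wid = "wn"  ["wn"]
17. n10.key = -6  [c.lab - 27]
18. n10.acc = false  [c.lab > 21]
19. n10.tag = true  [e.env > 25]
20. n3.hot = 7  [len(D.lim) + 5]
21. n3.acc = 9  [C₀.key - 8]
22. n13.idx = "ky"  [terminal]
23. n2.tag = 15  [len(h.idx) + 13]
24. n15.off = 20  [terminal]
25. n14.idx = "uy"  ["uy"]
26. n14.acc = -2  [-2]
27. n14.hot = 29  [b.off * -2 + 69]
28. n14.sig = "un"  ["un"]
29. n1.lim = "ym"  ["ym"]
30. n16.env = 27  [terminal]
31. n0.idx = "xx"  ["xx"]
32. n0.acc = 21  [21]
33. n0.hot = -6  [e.env - 33]
34. n0.sig = "pym"  ["p" ++ D.lim]

-2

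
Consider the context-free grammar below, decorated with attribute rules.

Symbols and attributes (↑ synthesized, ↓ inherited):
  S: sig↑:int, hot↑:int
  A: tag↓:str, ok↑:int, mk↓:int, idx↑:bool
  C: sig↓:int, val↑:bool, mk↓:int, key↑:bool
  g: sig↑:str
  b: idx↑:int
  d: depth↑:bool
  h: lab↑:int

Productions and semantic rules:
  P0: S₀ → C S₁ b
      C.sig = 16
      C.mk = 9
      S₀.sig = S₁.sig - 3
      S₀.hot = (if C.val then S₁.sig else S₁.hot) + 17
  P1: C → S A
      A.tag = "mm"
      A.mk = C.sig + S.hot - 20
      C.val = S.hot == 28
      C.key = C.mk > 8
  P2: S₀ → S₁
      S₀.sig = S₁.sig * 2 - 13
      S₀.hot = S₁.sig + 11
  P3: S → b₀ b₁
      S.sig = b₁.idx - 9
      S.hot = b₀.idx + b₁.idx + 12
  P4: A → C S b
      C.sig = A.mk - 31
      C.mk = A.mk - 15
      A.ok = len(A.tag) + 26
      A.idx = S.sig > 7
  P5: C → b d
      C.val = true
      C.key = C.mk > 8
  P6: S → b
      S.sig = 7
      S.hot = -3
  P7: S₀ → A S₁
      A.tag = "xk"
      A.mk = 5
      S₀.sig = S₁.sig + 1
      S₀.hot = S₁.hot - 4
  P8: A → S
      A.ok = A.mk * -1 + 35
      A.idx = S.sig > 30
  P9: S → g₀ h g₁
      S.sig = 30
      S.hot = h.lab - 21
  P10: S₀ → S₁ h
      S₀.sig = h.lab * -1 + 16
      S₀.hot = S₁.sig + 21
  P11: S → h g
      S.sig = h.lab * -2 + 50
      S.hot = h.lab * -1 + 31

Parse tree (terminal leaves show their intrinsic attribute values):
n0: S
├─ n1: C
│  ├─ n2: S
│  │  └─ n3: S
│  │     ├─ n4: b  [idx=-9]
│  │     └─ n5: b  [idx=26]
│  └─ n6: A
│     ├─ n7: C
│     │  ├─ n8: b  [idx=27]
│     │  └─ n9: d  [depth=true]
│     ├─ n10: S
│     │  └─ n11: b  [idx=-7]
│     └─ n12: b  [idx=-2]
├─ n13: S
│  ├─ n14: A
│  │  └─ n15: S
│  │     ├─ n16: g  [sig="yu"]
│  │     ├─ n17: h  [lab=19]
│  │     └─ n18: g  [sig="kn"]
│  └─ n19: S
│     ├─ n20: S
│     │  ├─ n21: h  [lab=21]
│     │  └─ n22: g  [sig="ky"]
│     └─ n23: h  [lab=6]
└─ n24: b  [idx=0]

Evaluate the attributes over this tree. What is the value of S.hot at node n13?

1. n1.sig = 16  [16]
2. n1.mk = 9  [9]
3. n4.idx = -9  [terminal]
4. n5.idx = 26  [terminal]
5. n3.sig = 17  [b₁.idx - 9]
6. n3.hot = 29  [b₀.idx + b₁.idx + 12]
7. n2.sig = 21  [S₁.sig * 2 - 13]
8. n2.hot = 28  [S₁.sig + 11]
9. n6.tag = "mm"  ["mm"]
10. n6.mk = 24  [C.sig + S.hot - 20]
11. n7.sig = -7  [A.mk - 31]
12. n7.mk = 9  [A.mk - 15]
13. n8.idx = 27  [terminal]
14. n9.depth = true  [terminal]
15. n7.val = true  [true]
16. n7.key = true  [C.mk > 8]
17. n11.idx = -7  [terminal]
18. n10.sig = 7  [7]
19. n10.hot = -3  [-3]
20. n12.idx = -2  [terminal]
21. n6.ok = 28  [len(A.tag) + 26]
22. n6.idx = false  [S.sig > 7]
23. n1.val = true  [S.hot == 28]
24. n1.key = true  [C.mk > 8]
25. n14.tag = "xk"  ["xk"]
26. n14.mk = 5  [5]
27. n16.sig = "yu"  [terminal]
28. n17.lab = 19  [terminal]
29. n18.sig = "kn"  [terminal]
30. n15.sig = 30  [30]
31. n15.hot = -2  [h.lab - 21]
32. n14.ok = 30  [A.mk * -1 + 35]
33. n14.idx = false  [S.sig > 30]
34. n21.lab = 21  [terminal]
35. n22.sig = "ky"  [terminal]
36. n20.sig = 8  [h.lab * -2 + 50]
37. n20.hot = 10  [h.lab * -1 + 31]
38. n23.lab = 6  [terminal]
39. n19.sig = 10  [h.lab * -1 + 16]
40. n19.hot = 29  [S₁.sig + 21]
41. n13.sig = 11  [S₁.sig + 1]
42. n13.hot = 25  [S₁.hot - 4]
43. n24.idx = 0  [terminal]
44. n0.sig = 8  [S₁.sig - 3]
45. n0.hot = 28  [(if C.val then S₁.sig else S₁.hot) + 17]

25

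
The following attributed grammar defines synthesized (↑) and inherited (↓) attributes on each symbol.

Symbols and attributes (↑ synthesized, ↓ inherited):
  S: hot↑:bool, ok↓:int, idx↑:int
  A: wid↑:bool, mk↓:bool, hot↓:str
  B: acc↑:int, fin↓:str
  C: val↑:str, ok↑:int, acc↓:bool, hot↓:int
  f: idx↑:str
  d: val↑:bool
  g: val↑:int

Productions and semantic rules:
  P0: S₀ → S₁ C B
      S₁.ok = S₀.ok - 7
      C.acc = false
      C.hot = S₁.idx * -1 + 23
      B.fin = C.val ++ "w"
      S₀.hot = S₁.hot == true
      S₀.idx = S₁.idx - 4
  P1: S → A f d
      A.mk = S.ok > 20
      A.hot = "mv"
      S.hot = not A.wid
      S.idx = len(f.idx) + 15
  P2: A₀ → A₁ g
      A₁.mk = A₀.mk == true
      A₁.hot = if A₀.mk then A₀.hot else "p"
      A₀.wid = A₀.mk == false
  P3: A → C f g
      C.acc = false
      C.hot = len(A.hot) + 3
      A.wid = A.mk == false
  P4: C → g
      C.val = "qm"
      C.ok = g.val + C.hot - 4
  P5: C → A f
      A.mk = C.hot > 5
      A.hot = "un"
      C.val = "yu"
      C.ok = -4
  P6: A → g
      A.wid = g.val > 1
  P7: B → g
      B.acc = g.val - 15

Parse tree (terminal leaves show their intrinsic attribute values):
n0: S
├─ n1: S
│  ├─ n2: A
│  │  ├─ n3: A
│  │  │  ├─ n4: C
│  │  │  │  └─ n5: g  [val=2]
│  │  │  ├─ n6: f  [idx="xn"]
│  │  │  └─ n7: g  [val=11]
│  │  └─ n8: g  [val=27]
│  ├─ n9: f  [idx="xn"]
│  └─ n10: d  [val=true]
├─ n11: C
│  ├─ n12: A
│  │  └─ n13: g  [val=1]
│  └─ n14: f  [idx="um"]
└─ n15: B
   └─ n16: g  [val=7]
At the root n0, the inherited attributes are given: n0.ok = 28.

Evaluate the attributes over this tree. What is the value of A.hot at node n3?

"mv"

1. n0.ok = 28  [given at root]
2. n1.ok = 21  [S₀.ok - 7]
3. n2.mk = true  [S.ok > 20]
4. n2.hot = "mv"  ["mv"]
5. n3.mk = true  [A₀.mk == true]
6. n3.hot = "mv"  [if A₀.mk then A₀.hot else "p"]
7. n4.acc = false  [false]
8. n4.hot = 5  [len(A.hot) + 3]
9. n5.val = 2  [terminal]
10. n4.val = "qm"  ["qm"]
11. n4.ok = 3  [g.val + C.hot - 4]
12. n6.idx = "xn"  [terminal]
13. n7.val = 11  [terminal]
14. n3.wid = false  [A.mk == false]
15. n8.val = 27  [terminal]
16. n2.wid = false  [A₀.mk == false]
17. n9.idx = "xn"  [terminal]
18. n10.val = true  [terminal]
19. n1.hot = true  [not A.wid]
20. n1.idx = 17  [len(f.idx) + 15]
21. n11.acc = false  [false]
22. n11.hot = 6  [S₁.idx * -1 + 23]
23. n12.mk = true  [C.hot > 5]
24. n12.hot = "un"  ["un"]
25. n13.val = 1  [terminal]
26. n12.wid = false  [g.val > 1]
27. n14.idx = "um"  [terminal]
28. n11.val = "yu"  ["yu"]
29. n11.ok = -4  [-4]
30. n15.fin = "yuw"  [C.val ++ "w"]
31. n16.val = 7  [terminal]
32. n15.acc = -8  [g.val - 15]
33. n0.hot = true  [S₁.hot == true]
34. n0.idx = 13  [S₁.idx - 4]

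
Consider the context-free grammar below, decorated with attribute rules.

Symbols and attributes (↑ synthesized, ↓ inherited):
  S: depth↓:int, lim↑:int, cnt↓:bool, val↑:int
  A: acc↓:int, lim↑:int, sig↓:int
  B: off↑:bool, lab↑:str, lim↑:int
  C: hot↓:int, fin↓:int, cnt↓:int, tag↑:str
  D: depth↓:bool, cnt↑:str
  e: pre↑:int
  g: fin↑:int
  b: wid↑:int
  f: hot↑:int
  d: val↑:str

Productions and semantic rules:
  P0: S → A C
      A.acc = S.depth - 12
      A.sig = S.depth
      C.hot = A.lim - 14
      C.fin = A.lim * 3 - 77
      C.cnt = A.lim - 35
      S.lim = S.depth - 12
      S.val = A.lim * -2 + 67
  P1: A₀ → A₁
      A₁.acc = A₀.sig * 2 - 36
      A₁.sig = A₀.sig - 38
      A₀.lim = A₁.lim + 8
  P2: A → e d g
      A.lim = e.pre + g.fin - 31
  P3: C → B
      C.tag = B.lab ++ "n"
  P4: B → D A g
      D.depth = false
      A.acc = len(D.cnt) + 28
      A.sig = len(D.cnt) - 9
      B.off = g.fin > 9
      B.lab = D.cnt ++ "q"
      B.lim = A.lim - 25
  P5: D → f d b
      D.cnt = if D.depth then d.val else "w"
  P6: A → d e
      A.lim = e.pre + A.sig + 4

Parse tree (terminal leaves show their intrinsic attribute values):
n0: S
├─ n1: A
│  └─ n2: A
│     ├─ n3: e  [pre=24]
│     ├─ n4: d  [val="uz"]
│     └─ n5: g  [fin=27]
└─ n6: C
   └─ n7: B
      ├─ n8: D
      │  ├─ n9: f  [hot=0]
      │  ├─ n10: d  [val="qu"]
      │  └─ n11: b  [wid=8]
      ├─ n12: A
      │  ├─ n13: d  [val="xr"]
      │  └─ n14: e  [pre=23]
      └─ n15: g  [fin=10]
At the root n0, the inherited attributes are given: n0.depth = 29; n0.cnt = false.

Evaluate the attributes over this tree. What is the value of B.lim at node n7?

-6

1. n0.depth = 29  [given at root]
2. n0.cnt = false  [given at root]
3. n1.acc = 17  [S.depth - 12]
4. n1.sig = 29  [S.depth]
5. n2.acc = 22  [A₀.sig * 2 - 36]
6. n2.sig = -9  [A₀.sig - 38]
7. n3.pre = 24  [terminal]
8. n4.val = "uz"  [terminal]
9. n5.fin = 27  [terminal]
10. n2.lim = 20  [e.pre + g.fin - 31]
11. n1.lim = 28  [A₁.lim + 8]
12. n6.hot = 14  [A.lim - 14]
13. n6.fin = 7  [A.lim * 3 - 77]
14. n6.cnt = -7  [A.lim - 35]
15. n8.depth = false  [false]
16. n9.hot = 0  [terminal]
17. n10.val = "qu"  [terminal]
18. n11.wid = 8  [terminal]
19. n8.cnt = "w"  [if D.depth then d.val else "w"]
20. n12.acc = 29  [len(D.cnt) + 28]
21. n12.sig = -8  [len(D.cnt) - 9]
22. n13.val = "xr"  [terminal]
23. n14.pre = 23  [terminal]
24. n12.lim = 19  [e.pre + A.sig + 4]
25. n15.fin = 10  [terminal]
26. n7.off = true  [g.fin > 9]
27. n7.lab = "wq"  [D.cnt ++ "q"]
28. n7.lim = -6  [A.lim - 25]
29. n6.tag = "wqn"  [B.lab ++ "n"]
30. n0.lim = 17  [S.depth - 12]
31. n0.val = 11  [A.lim * -2 + 67]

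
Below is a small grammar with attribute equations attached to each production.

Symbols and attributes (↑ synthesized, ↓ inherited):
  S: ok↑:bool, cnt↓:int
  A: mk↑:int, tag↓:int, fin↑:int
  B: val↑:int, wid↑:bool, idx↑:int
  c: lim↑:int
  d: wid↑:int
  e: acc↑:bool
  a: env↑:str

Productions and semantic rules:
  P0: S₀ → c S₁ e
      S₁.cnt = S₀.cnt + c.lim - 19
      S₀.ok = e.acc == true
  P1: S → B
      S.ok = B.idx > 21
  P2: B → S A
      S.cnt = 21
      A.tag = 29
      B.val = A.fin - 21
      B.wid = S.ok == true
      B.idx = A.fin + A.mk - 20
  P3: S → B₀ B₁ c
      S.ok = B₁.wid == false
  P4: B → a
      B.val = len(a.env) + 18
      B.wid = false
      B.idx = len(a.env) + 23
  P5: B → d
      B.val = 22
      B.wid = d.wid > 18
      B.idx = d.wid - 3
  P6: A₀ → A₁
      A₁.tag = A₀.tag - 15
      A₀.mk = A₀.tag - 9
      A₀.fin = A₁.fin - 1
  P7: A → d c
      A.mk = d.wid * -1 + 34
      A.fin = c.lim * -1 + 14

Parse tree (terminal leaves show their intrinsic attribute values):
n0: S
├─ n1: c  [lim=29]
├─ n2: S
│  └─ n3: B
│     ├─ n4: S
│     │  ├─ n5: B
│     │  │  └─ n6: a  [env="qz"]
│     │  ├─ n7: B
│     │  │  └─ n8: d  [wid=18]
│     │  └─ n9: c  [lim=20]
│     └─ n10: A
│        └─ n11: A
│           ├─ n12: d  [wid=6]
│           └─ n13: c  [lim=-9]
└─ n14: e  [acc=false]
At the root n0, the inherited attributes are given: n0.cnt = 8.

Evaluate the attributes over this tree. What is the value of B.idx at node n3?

1. n0.cnt = 8  [given at root]
2. n1.lim = 29  [terminal]
3. n2.cnt = 18  [S₀.cnt + c.lim - 19]
4. n4.cnt = 21  [21]
5. n6.env = "qz"  [terminal]
6. n5.val = 20  [len(a.env) + 18]
7. n5.wid = false  [false]
8. n5.idx = 25  [len(a.env) + 23]
9. n8.wid = 18  [terminal]
10. n7.val = 22  [22]
11. n7.wid = false  [d.wid > 18]
12. n7.idx = 15  [d.wid - 3]
13. n9.lim = 20  [terminal]
14. n4.ok = true  [B₁.wid == false]
15. n10.tag = 29  [29]
16. n11.tag = 14  [A₀.tag - 15]
17. n12.wid = 6  [terminal]
18. n13.lim = -9  [terminal]
19. n11.mk = 28  [d.wid * -1 + 34]
20. n11.fin = 23  [c.lim * -1 + 14]
21. n10.mk = 20  [A₀.tag - 9]
22. n10.fin = 22  [A₁.fin - 1]
23. n3.val = 1  [A.fin - 21]
24. n3.wid = true  [S.ok == true]
25. n3.idx = 22  [A.fin + A.mk - 20]
26. n2.ok = true  [B.idx > 21]
27. n14.acc = false  [terminal]
28. n0.ok = false  [e.acc == true]

22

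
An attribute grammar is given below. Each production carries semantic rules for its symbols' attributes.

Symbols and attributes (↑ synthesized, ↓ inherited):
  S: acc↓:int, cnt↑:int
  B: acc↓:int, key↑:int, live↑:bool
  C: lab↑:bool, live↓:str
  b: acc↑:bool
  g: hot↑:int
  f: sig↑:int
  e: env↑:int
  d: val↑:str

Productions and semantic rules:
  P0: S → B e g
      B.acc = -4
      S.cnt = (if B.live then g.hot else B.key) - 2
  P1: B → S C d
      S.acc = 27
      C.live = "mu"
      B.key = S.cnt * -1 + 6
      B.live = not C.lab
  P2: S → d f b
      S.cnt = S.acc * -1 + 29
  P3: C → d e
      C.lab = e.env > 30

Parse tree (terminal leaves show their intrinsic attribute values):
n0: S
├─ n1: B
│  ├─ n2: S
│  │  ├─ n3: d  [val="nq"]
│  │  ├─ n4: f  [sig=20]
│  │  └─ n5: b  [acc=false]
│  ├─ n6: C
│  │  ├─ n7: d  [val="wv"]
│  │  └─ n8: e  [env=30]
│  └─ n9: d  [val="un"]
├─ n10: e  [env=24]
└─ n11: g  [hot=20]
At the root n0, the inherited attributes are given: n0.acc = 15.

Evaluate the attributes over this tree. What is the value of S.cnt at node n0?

1. n0.acc = 15  [given at root]
2. n1.acc = -4  [-4]
3. n2.acc = 27  [27]
4. n3.val = "nq"  [terminal]
5. n4.sig = 20  [terminal]
6. n5.acc = false  [terminal]
7. n2.cnt = 2  [S.acc * -1 + 29]
8. n6.live = "mu"  ["mu"]
9. n7.val = "wv"  [terminal]
10. n8.env = 30  [terminal]
11. n6.lab = false  [e.env > 30]
12. n9.val = "un"  [terminal]
13. n1.key = 4  [S.cnt * -1 + 6]
14. n1.live = true  [not C.lab]
15. n10.env = 24  [terminal]
16. n11.hot = 20  [terminal]
17. n0.cnt = 18  [(if B.live then g.hot else B.key) - 2]

18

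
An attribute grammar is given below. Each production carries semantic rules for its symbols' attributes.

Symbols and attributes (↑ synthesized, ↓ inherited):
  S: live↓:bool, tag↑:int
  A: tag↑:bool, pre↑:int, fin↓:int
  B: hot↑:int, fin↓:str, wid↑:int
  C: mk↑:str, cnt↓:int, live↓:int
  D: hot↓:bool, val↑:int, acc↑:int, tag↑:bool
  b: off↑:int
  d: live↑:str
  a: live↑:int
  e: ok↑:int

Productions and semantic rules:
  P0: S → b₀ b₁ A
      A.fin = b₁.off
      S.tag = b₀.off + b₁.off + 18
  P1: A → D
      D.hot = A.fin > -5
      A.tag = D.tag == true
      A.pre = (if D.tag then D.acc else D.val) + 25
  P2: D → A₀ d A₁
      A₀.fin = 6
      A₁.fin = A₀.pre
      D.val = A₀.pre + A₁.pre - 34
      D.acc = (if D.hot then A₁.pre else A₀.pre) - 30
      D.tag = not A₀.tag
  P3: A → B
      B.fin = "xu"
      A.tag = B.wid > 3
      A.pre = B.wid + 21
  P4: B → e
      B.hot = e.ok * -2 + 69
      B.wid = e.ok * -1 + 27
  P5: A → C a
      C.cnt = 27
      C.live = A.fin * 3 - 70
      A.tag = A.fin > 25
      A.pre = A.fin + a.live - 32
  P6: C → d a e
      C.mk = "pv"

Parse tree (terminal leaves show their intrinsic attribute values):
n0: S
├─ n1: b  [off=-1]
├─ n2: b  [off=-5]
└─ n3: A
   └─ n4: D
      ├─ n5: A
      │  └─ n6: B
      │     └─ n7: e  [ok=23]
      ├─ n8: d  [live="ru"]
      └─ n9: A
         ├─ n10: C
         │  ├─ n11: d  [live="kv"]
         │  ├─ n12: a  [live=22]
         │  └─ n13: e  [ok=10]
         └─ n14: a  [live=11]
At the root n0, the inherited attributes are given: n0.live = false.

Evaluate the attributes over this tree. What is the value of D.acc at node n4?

1. n0.live = false  [given at root]
2. n1.off = -1  [terminal]
3. n2.off = -5  [terminal]
4. n3.fin = -5  [b₁.off]
5. n4.hot = false  [A.fin > -5]
6. n5.fin = 6  [6]
7. n6.fin = "xu"  ["xu"]
8. n7.ok = 23  [terminal]
9. n6.hot = 23  [e.ok * -2 + 69]
10. n6.wid = 4  [e.ok * -1 + 27]
11. n5.tag = true  [B.wid > 3]
12. n5.pre = 25  [B.wid + 21]
13. n8.live = "ru"  [terminal]
14. n9.fin = 25  [A₀.pre]
15. n10.cnt = 27  [27]
16. n10.live = 5  [A.fin * 3 - 70]
17. n11.live = "kv"  [terminal]
18. n12.live = 22  [terminal]
19. n13.ok = 10  [terminal]
20. n10.mk = "pv"  ["pv"]
21. n14.live = 11  [terminal]
22. n9.tag = false  [A.fin > 25]
23. n9.pre = 4  [A.fin + a.live - 32]
24. n4.val = -5  [A₀.pre + A₁.pre - 34]
25. n4.acc = -5  [(if D.hot then A₁.pre else A₀.pre) - 30]
26. n4.tag = false  [not A₀.tag]
27. n3.tag = false  [D.tag == true]
28. n3.pre = 20  [(if D.tag then D.acc else D.val) + 25]
29. n0.tag = 12  [b₀.off + b₁.off + 18]

-5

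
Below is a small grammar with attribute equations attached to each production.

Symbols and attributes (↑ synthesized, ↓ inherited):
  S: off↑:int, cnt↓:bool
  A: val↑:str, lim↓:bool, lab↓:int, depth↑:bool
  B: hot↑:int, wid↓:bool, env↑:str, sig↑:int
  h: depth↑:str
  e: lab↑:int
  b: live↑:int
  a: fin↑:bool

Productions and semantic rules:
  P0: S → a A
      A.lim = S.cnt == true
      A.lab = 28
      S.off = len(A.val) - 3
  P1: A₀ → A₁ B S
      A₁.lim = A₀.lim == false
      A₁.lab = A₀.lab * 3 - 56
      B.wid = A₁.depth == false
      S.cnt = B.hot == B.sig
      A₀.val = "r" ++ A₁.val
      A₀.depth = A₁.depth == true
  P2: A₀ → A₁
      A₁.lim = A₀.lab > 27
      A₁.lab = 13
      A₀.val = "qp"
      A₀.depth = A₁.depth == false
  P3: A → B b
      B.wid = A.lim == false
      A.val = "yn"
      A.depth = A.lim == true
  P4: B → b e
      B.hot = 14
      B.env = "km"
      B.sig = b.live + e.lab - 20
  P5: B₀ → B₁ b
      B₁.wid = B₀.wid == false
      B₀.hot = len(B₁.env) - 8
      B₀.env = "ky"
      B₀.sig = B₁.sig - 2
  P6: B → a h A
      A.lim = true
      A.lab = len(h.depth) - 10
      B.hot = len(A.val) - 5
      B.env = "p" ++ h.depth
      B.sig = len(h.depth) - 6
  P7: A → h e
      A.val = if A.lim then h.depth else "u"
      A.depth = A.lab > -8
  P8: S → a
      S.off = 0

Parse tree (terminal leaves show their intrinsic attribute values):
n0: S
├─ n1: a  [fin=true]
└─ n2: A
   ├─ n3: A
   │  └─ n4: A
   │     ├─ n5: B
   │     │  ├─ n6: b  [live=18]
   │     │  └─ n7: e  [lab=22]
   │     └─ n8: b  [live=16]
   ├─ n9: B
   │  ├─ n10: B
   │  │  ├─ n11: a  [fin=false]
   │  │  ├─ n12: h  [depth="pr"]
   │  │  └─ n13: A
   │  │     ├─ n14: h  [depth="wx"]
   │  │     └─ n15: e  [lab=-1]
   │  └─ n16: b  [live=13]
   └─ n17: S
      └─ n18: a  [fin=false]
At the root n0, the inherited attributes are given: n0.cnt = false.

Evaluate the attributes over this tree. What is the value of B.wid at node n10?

1. n0.cnt = false  [given at root]
2. n1.fin = true  [terminal]
3. n2.lim = false  [S.cnt == true]
4. n2.lab = 28  [28]
5. n3.lim = true  [A₀.lim == false]
6. n3.lab = 28  [A₀.lab * 3 - 56]
7. n4.lim = true  [A₀.lab > 27]
8. n4.lab = 13  [13]
9. n5.wid = false  [A.lim == false]
10. n6.live = 18  [terminal]
11. n7.lab = 22  [terminal]
12. n5.hot = 14  [14]
13. n5.env = "km"  ["km"]
14. n5.sig = 20  [b.live + e.lab - 20]
15. n8.live = 16  [terminal]
16. n4.val = "yn"  ["yn"]
17. n4.depth = true  [A.lim == true]
18. n3.val = "qp"  ["qp"]
19. n3.depth = false  [A₁.depth == false]
20. n9.wid = true  [A₁.depth == false]
21. n10.wid = false  [B₀.wid == false]
22. n11.fin = false  [terminal]
23. n12.depth = "pr"  [terminal]
24. n13.lim = true  [true]
25. n13.lab = -8  [len(h.depth) - 10]
26. n14.depth = "wx"  [terminal]
27. n15.lab = -1  [terminal]
28. n13.val = "wx"  [if A.lim then h.depth else "u"]
29. n13.depth = false  [A.lab > -8]
30. n10.hot = -3  [len(A.val) - 5]
31. n10.env = "ppr"  ["p" ++ h.depth]
32. n10.sig = -4  [len(h.depth) - 6]
33. n16.live = 13  [terminal]
34. n9.hot = -5  [len(B₁.env) - 8]
35. n9.env = "ky"  ["ky"]
36. n9.sig = -6  [B₁.sig - 2]
37. n17.cnt = false  [B.hot == B.sig]
38. n18.fin = false  [terminal]
39. n17.off = 0  [0]
40. n2.val = "rqp"  ["r" ++ A₁.val]
41. n2.depth = false  [A₁.depth == true]
42. n0.off = 0  [len(A.val) - 3]

false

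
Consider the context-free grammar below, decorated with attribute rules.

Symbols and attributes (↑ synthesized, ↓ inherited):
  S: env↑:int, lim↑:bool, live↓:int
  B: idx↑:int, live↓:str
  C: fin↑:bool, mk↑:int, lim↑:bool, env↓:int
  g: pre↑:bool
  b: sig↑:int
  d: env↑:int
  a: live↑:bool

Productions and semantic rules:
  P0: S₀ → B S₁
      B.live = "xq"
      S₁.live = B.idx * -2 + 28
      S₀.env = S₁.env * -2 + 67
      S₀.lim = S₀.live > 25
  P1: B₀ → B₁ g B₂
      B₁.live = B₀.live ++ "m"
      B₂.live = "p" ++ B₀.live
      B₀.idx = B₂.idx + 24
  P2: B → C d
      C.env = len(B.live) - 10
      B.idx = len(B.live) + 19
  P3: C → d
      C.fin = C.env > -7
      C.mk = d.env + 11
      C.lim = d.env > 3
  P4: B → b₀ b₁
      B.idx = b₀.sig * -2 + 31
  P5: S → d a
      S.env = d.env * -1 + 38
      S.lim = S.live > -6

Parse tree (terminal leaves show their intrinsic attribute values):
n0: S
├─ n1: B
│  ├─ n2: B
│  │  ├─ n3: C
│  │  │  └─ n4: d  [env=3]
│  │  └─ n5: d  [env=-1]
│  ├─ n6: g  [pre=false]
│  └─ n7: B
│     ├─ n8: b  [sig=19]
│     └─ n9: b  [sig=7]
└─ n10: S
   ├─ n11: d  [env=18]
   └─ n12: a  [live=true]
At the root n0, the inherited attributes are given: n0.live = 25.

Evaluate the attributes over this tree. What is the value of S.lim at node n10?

false

1. n0.live = 25  [given at root]
2. n1.live = "xq"  ["xq"]
3. n2.live = "xqm"  [B₀.live ++ "m"]
4. n3.env = -7  [len(B.live) - 10]
5. n4.env = 3  [terminal]
6. n3.fin = false  [C.env > -7]
7. n3.mk = 14  [d.env + 11]
8. n3.lim = false  [d.env > 3]
9. n5.env = -1  [terminal]
10. n2.idx = 22  [len(B.live) + 19]
11. n6.pre = false  [terminal]
12. n7.live = "pxq"  ["p" ++ B₀.live]
13. n8.sig = 19  [terminal]
14. n9.sig = 7  [terminal]
15. n7.idx = -7  [b₀.sig * -2 + 31]
16. n1.idx = 17  [B₂.idx + 24]
17. n10.live = -6  [B.idx * -2 + 28]
18. n11.env = 18  [terminal]
19. n12.live = true  [terminal]
20. n10.env = 20  [d.env * -1 + 38]
21. n10.lim = false  [S.live > -6]
22. n0.env = 27  [S₁.env * -2 + 67]
23. n0.lim = false  [S₀.live > 25]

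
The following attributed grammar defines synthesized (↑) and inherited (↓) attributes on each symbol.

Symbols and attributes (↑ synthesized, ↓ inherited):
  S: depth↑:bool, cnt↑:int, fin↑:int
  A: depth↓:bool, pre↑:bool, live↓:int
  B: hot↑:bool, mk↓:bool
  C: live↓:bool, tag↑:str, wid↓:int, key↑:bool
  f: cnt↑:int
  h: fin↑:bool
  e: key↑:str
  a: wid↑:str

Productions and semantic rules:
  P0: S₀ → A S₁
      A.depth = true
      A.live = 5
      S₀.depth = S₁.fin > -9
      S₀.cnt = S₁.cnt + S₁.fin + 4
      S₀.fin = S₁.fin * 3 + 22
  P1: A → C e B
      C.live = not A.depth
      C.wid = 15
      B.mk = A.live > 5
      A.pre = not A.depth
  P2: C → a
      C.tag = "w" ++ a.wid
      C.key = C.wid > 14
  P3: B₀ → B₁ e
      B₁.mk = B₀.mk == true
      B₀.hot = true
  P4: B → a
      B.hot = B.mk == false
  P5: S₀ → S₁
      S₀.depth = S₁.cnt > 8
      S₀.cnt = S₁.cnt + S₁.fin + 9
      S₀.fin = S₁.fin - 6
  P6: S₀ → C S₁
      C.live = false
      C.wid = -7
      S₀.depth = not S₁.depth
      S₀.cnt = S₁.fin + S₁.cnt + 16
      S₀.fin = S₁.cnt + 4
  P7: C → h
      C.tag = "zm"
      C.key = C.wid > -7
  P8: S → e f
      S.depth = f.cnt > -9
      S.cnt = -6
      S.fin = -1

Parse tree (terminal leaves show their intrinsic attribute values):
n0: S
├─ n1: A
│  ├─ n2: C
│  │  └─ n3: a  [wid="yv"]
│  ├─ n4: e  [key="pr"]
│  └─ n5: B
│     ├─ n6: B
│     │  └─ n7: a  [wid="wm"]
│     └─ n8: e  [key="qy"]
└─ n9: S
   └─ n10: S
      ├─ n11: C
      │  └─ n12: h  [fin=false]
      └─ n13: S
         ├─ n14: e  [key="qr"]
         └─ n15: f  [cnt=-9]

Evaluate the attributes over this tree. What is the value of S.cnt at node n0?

12

1. n1.depth = true  [true]
2. n1.live = 5  [5]
3. n2.live = false  [not A.depth]
4. n2.wid = 15  [15]
5. n3.wid = "yv"  [terminal]
6. n2.tag = "wyv"  ["w" ++ a.wid]
7. n2.key = true  [C.wid > 14]
8. n4.key = "pr"  [terminal]
9. n5.mk = false  [A.live > 5]
10. n6.mk = false  [B₀.mk == true]
11. n7.wid = "wm"  [terminal]
12. n6.hot = true  [B.mk == false]
13. n8.key = "qy"  [terminal]
14. n5.hot = true  [true]
15. n1.pre = false  [not A.depth]
16. n11.live = false  [false]
17. n11.wid = -7  [-7]
18. n12.fin = false  [terminal]
19. n11.tag = "zm"  ["zm"]
20. n11.key = false  [C.wid > -7]
21. n14.key = "qr"  [terminal]
22. n15.cnt = -9  [terminal]
23. n13.depth = false  [f.cnt > -9]
24. n13.cnt = -6  [-6]
25. n13.fin = -1  [-1]
26. n10.depth = true  [not S₁.depth]
27. n10.cnt = 9  [S₁.fin + S₁.cnt + 16]
28. n10.fin = -2  [S₁.cnt + 4]
29. n9.depth = true  [S₁.cnt > 8]
30. n9.cnt = 16  [S₁.cnt + S₁.fin + 9]
31. n9.fin = -8  [S₁.fin - 6]
32. n0.depth = true  [S₁.fin > -9]
33. n0.cnt = 12  [S₁.cnt + S₁.fin + 4]
34. n0.fin = -2  [S₁.fin * 3 + 22]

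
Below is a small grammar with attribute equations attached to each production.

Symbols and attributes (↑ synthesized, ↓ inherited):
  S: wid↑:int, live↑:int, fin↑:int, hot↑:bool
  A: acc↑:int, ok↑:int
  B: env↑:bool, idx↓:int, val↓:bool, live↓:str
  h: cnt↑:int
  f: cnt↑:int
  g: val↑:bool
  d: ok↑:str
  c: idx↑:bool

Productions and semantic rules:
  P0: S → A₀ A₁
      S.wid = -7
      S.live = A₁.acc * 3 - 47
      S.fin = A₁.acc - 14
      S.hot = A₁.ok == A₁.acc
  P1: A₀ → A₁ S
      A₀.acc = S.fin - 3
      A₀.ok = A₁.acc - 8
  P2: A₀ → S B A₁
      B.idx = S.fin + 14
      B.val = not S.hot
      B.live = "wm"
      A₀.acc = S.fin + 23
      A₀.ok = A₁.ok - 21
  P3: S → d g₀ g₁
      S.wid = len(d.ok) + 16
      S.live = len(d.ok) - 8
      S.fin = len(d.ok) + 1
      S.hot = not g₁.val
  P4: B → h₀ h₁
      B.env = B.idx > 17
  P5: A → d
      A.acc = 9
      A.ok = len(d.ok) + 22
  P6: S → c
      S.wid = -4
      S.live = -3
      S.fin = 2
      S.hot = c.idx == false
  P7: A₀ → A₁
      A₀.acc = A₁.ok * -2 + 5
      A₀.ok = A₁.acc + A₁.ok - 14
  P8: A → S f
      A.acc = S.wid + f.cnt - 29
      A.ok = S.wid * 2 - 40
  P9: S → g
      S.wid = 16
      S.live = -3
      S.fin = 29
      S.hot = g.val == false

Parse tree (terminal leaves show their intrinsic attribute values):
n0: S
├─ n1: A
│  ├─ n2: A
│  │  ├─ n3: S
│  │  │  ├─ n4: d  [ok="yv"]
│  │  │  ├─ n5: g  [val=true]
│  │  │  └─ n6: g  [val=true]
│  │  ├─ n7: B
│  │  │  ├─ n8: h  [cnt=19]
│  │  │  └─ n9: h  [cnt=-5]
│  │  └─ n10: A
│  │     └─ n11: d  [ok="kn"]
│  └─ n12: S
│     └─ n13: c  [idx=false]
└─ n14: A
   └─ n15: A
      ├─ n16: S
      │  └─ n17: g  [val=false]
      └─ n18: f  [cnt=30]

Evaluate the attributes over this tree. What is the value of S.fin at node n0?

1. n4.ok = "yv"  [terminal]
2. n5.val = true  [terminal]
3. n6.val = true  [terminal]
4. n3.wid = 18  [len(d.ok) + 16]
5. n3.live = -6  [len(d.ok) - 8]
6. n3.fin = 3  [len(d.ok) + 1]
7. n3.hot = false  [not g₁.val]
8. n7.idx = 17  [S.fin + 14]
9. n7.val = true  [not S.hot]
10. n7.live = "wm"  ["wm"]
11. n8.cnt = 19  [terminal]
12. n9.cnt = -5  [terminal]
13. n7.env = false  [B.idx > 17]
14. n11.ok = "kn"  [terminal]
15. n10.acc = 9  [9]
16. n10.ok = 24  [len(d.ok) + 22]
17. n2.acc = 26  [S.fin + 23]
18. n2.ok = 3  [A₁.ok - 21]
19. n13.idx = false  [terminal]
20. n12.wid = -4  [-4]
21. n12.live = -3  [-3]
22. n12.fin = 2  [2]
23. n12.hot = true  [c.idx == false]
24. n1.acc = -1  [S.fin - 3]
25. n1.ok = 18  [A₁.acc - 8]
26. n17.val = false  [terminal]
27. n16.wid = 16  [16]
28. n16.live = -3  [-3]
29. n16.fin = 29  [29]
30. n16.hot = true  [g.val == false]
31. n18.cnt = 30  [terminal]
32. n15.acc = 17  [S.wid + f.cnt - 29]
33. n15.ok = -8  [S.wid * 2 - 40]
34. n14.acc = 21  [A₁.ok * -2 + 5]
35. n14.ok = -5  [A₁.acc + A₁.ok - 14]
36. n0.wid = -7  [-7]
37. n0.live = 16  [A₁.acc * 3 - 47]
38. n0.fin = 7  [A₁.acc - 14]
39. n0.hot = false  [A₁.ok == A₁.acc]

7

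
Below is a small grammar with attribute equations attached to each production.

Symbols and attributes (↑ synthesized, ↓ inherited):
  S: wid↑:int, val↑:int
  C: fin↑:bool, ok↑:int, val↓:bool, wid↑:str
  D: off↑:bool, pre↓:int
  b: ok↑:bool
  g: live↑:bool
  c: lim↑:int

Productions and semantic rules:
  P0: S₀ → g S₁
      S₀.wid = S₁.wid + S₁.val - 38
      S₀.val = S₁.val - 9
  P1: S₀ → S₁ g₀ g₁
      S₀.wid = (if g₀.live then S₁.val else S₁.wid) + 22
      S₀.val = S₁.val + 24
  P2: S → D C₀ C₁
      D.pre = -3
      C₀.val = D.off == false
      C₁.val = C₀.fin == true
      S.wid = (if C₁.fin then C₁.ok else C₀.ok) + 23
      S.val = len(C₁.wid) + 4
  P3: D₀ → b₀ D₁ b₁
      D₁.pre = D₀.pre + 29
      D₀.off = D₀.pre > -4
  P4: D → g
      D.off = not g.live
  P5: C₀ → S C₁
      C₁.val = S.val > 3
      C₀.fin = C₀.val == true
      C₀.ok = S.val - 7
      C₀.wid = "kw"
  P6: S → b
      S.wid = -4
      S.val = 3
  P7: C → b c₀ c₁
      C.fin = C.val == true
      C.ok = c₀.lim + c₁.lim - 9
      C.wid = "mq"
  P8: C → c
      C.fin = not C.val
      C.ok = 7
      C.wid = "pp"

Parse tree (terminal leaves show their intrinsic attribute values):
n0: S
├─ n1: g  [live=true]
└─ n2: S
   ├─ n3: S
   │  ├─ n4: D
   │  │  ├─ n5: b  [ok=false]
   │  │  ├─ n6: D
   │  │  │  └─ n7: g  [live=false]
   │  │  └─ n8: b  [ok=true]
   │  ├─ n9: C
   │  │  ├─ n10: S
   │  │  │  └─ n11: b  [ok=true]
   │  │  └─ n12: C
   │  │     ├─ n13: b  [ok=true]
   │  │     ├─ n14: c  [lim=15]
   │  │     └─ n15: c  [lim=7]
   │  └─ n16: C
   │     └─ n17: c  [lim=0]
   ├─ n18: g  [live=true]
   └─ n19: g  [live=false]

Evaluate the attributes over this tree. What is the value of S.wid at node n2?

28

1. n1.live = true  [terminal]
2. n4.pre = -3  [-3]
3. n5.ok = false  [terminal]
4. n6.pre = 26  [D₀.pre + 29]
5. n7.live = false  [terminal]
6. n6.off = true  [not g.live]
7. n8.ok = true  [terminal]
8. n4.off = true  [D₀.pre > -4]
9. n9.val = false  [D.off == false]
10. n11.ok = true  [terminal]
11. n10.wid = -4  [-4]
12. n10.val = 3  [3]
13. n12.val = false  [S.val > 3]
14. n13.ok = true  [terminal]
15. n14.lim = 15  [terminal]
16. n15.lim = 7  [terminal]
17. n12.fin = false  [C.val == true]
18. n12.ok = 13  [c₀.lim + c₁.lim - 9]
19. n12.wid = "mq"  ["mq"]
20. n9.fin = false  [C₀.val == true]
21. n9.ok = -4  [S.val - 7]
22. n9.wid = "kw"  ["kw"]
23. n16.val = false  [C₀.fin == true]
24. n17.lim = 0  [terminal]
25. n16.fin = true  [not C.val]
26. n16.ok = 7  [7]
27. n16.wid = "pp"  ["pp"]
28. n3.wid = 30  [(if C₁.fin then C₁.ok else C₀.ok) + 23]
29. n3.val = 6  [len(C₁.wid) + 4]
30. n18.live = true  [terminal]
31. n19.live = false  [terminal]
32. n2.wid = 28  [(if g₀.live then S₁.val else S₁.wid) + 22]
33. n2.val = 30  [S₁.val + 24]
34. n0.wid = 20  [S₁.wid + S₁.val - 38]
35. n0.val = 21  [S₁.val - 9]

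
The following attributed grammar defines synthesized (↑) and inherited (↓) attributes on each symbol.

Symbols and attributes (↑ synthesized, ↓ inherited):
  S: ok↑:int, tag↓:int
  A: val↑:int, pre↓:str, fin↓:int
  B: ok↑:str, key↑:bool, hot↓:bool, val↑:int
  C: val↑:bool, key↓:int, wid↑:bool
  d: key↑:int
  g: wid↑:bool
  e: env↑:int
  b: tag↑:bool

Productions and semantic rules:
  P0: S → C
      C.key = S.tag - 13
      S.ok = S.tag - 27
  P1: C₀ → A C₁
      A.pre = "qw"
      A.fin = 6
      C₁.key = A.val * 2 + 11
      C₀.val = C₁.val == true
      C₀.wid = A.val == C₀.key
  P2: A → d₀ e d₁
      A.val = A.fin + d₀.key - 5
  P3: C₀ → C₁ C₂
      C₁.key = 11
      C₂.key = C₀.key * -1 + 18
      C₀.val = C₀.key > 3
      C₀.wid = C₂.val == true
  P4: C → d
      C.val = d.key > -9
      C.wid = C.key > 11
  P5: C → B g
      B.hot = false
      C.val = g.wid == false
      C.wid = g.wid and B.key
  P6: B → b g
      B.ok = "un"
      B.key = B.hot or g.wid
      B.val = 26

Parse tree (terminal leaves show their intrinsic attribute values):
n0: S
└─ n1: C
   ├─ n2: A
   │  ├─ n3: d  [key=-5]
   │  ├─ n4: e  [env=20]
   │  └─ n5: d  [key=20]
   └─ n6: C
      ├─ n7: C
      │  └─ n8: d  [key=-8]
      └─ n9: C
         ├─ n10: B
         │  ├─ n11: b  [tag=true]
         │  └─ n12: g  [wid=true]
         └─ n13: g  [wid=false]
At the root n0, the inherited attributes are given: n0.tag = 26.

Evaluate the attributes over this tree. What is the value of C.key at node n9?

1. n0.tag = 26  [given at root]
2. n1.key = 13  [S.tag - 13]
3. n2.pre = "qw"  ["qw"]
4. n2.fin = 6  [6]
5. n3.key = -5  [terminal]
6. n4.env = 20  [terminal]
7. n5.key = 20  [terminal]
8. n2.val = -4  [A.fin + d₀.key - 5]
9. n6.key = 3  [A.val * 2 + 11]
10. n7.key = 11  [11]
11. n8.key = -8  [terminal]
12. n7.val = true  [d.key > -9]
13. n7.wid = false  [C.key > 11]
14. n9.key = 15  [C₀.key * -1 + 18]
15. n10.hot = false  [false]
16. n11.tag = true  [terminal]
17. n12.wid = true  [terminal]
18. n10.ok = "un"  ["un"]
19. n10.key = true  [B.hot or g.wid]
20. n10.val = 26  [26]
21. n13.wid = false  [terminal]
22. n9.val = true  [g.wid == false]
23. n9.wid = false  [g.wid and B.key]
24. n6.val = false  [C₀.key > 3]
25. n6.wid = true  [C₂.val == true]
26. n1.val = false  [C₁.val == true]
27. n1.wid = false  [A.val == C₀.key]
28. n0.ok = -1  [S.tag - 27]

15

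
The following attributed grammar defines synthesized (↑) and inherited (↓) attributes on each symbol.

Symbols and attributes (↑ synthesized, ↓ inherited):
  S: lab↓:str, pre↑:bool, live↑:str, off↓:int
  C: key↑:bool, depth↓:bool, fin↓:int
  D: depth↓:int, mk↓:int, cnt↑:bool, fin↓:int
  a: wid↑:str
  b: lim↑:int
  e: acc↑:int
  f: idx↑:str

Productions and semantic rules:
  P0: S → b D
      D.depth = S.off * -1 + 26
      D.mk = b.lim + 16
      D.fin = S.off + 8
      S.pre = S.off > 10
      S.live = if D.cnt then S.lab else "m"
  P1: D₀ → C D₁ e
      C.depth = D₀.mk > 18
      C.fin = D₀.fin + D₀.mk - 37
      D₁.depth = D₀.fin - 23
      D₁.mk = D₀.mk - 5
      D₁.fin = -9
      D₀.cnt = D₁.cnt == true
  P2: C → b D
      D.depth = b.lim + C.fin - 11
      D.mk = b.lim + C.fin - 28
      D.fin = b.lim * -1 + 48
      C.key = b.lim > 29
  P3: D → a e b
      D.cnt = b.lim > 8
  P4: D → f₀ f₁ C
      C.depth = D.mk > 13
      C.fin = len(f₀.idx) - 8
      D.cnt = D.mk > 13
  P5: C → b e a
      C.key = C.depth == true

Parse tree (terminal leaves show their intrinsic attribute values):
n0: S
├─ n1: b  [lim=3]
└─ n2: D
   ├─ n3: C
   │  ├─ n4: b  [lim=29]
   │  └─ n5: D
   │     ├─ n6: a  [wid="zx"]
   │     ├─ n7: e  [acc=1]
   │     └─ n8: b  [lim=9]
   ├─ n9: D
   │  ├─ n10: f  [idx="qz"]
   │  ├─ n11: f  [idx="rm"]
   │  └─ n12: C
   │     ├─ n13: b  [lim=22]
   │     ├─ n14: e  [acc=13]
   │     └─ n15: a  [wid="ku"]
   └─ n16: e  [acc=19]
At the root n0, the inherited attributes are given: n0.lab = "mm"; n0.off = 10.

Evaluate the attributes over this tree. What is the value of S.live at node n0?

"mm"

1. n0.lab = "mm"  [given at root]
2. n0.off = 10  [given at root]
3. n1.lim = 3  [terminal]
4. n2.depth = 16  [S.off * -1 + 26]
5. n2.mk = 19  [b.lim + 16]
6. n2.fin = 18  [S.off + 8]
7. n3.depth = true  [D₀.mk > 18]
8. n3.fin = 0  [D₀.fin + D₀.mk - 37]
9. n4.lim = 29  [terminal]
10. n5.depth = 18  [b.lim + C.fin - 11]
11. n5.mk = 1  [b.lim + C.fin - 28]
12. n5.fin = 19  [b.lim * -1 + 48]
13. n6.wid = "zx"  [terminal]
14. n7.acc = 1  [terminal]
15. n8.lim = 9  [terminal]
16. n5.cnt = true  [b.lim > 8]
17. n3.key = false  [b.lim > 29]
18. n9.depth = -5  [D₀.fin - 23]
19. n9.mk = 14  [D₀.mk - 5]
20. n9.fin = -9  [-9]
21. n10.idx = "qz"  [terminal]
22. n11.idx = "rm"  [terminal]
23. n12.depth = true  [D.mk > 13]
24. n12.fin = -6  [len(f₀.idx) - 8]
25. n13.lim = 22  [terminal]
26. n14.acc = 13  [terminal]
27. n15.wid = "ku"  [terminal]
28. n12.key = true  [C.depth == true]
29. n9.cnt = true  [D.mk > 13]
30. n16.acc = 19  [terminal]
31. n2.cnt = true  [D₁.cnt == true]
32. n0.pre = false  [S.off > 10]
33. n0.live = "mm"  [if D.cnt then S.lab else "m"]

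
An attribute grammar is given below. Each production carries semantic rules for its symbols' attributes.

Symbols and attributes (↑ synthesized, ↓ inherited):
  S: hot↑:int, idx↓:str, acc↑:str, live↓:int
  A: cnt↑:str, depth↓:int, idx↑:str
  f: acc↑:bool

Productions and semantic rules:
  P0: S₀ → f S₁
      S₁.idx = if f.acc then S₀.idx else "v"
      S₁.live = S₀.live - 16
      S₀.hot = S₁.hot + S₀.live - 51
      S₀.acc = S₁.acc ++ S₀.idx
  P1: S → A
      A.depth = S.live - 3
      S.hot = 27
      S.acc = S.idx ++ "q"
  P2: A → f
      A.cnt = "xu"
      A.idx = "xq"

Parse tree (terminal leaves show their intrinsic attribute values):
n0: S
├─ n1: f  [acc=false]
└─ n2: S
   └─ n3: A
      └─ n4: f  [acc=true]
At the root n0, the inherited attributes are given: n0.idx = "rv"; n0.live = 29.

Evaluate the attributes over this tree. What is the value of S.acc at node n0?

"vqrv"

1. n0.idx = "rv"  [given at root]
2. n0.live = 29  [given at root]
3. n1.acc = false  [terminal]
4. n2.idx = "v"  [if f.acc then S₀.idx else "v"]
5. n2.live = 13  [S₀.live - 16]
6. n3.depth = 10  [S.live - 3]
7. n4.acc = true  [terminal]
8. n3.cnt = "xu"  ["xu"]
9. n3.idx = "xq"  ["xq"]
10. n2.hot = 27  [27]
11. n2.acc = "vq"  [S.idx ++ "q"]
12. n0.hot = 5  [S₁.hot + S₀.live - 51]
13. n0.acc = "vqrv"  [S₁.acc ++ S₀.idx]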